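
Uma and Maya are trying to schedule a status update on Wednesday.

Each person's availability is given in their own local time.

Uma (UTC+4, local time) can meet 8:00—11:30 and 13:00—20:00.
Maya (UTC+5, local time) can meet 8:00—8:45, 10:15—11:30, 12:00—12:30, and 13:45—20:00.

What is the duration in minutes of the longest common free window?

Uma → UTC: 04:00–07:30, 09:00–16:00.
Maya → UTC: 03:00–03:45, 05:15–06:30, 07:00–07:30, 08:45–15:00.
Uma ∩ Maya: 05:15–06:30, 07:00–07:30, 09:00–15:00.
Common window lengths: 75, 30, 360 min; longest is 360.

360 minutes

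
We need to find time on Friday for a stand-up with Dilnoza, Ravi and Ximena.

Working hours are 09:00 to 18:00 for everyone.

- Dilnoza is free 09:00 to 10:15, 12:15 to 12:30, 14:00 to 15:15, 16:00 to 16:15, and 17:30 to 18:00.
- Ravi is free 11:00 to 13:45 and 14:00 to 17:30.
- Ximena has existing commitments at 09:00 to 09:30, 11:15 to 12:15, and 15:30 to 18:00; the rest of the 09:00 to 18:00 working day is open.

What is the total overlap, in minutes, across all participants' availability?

Ximena free within 09:00–18:00: 09:30–11:15, 12:15–15:30.
Dilnoza ∩ Ravi: 12:15–12:30, 14:00–15:15, 16:00–16:15.
Dilnoza ∩ Ravi ∩ Ximena: 12:15–12:30, 14:00–15:15.
Total common minutes: 15 + 75 = 90.

90 minutes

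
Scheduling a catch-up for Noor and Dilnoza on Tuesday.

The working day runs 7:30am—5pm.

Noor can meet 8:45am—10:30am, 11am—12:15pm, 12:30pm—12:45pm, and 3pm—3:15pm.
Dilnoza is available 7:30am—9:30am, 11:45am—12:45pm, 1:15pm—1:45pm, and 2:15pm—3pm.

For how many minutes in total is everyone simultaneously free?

90 minutes

Noor ∩ Dilnoza: 08:45–09:30, 11:45–12:15, 12:30–12:45.
Total common minutes: 45 + 30 + 15 = 90.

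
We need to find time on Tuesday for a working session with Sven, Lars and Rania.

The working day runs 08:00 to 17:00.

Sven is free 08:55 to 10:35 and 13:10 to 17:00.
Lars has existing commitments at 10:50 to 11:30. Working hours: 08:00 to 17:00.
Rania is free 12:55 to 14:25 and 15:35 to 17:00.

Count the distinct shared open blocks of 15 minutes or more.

Lars free within 08:00–17:00: 08:00–10:50, 11:30–17:00.
Sven ∩ Lars: 08:55–10:35, 13:10–17:00.
Sven ∩ Lars ∩ Rania: 13:10–14:25, 15:35–17:00.
Windows ≥ 15 min: 13:10–14:25, 15:35–17:00.
That's 2 windows.

2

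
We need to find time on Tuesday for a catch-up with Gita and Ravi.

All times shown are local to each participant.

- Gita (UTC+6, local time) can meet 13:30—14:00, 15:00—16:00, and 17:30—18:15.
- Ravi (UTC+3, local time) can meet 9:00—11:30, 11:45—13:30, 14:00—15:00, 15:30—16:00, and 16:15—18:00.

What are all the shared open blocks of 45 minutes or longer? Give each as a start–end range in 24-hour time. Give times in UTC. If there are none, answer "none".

09:00–10:00

Gita → UTC: 07:30–08:00, 09:00–10:00, 11:30–12:15.
Ravi → UTC: 06:00–08:30, 08:45–10:30, 11:00–12:00, 12:30–13:00, 13:15–15:00.
Gita ∩ Ravi: 07:30–08:00, 09:00–10:00, 11:30–12:00.
Windows ≥ 45 min: 09:00–10:00.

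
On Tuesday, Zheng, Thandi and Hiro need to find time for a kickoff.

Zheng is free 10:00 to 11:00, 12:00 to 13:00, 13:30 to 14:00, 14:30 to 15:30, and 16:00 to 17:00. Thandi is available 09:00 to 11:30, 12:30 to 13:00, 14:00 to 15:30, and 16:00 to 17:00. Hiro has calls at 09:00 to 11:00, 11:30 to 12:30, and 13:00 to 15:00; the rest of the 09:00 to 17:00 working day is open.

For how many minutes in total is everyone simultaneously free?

120 minutes

Hiro free within 09:00–17:00: 11:00–11:30, 12:30–13:00, 15:00–17:00.
Zheng ∩ Thandi: 10:00–11:00, 12:30–13:00, 14:30–15:30, 16:00–17:00.
Zheng ∩ Thandi ∩ Hiro: 12:30–13:00, 15:00–15:30, 16:00–17:00.
Total common minutes: 30 + 30 + 60 = 120.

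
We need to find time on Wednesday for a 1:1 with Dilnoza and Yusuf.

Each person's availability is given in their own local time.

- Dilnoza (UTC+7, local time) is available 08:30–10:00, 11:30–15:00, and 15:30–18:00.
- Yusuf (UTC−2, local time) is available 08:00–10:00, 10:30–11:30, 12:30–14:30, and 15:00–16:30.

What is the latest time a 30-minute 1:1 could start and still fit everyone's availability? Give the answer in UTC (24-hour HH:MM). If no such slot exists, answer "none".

10:30

Dilnoza → UTC: 01:30–03:00, 04:30–08:00, 08:30–11:00.
Yusuf → UTC: 10:00–12:00, 12:30–13:30, 14:30–16:30, 17:00–18:30.
Dilnoza ∩ Yusuf: 10:00–11:00.
Windows ≥ 30 min: 10:00–11:00.
Latest start in the last window 10:00–11:00 is 11:00 − 30 min = 10:30.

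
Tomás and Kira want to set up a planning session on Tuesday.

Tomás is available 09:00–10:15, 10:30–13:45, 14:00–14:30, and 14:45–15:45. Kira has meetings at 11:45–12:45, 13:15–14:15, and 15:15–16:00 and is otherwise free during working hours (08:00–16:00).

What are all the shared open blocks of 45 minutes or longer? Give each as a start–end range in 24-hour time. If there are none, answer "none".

09:00–10:15, 10:30–11:45

Kira free within 08:00–16:00: 08:00–11:45, 12:45–13:15, 14:15–15:15.
Tomás ∩ Kira: 09:00–10:15, 10:30–11:45, 12:45–13:15, 14:15–14:30, 14:45–15:15.
Windows ≥ 45 min: 09:00–10:15, 10:30–11:45.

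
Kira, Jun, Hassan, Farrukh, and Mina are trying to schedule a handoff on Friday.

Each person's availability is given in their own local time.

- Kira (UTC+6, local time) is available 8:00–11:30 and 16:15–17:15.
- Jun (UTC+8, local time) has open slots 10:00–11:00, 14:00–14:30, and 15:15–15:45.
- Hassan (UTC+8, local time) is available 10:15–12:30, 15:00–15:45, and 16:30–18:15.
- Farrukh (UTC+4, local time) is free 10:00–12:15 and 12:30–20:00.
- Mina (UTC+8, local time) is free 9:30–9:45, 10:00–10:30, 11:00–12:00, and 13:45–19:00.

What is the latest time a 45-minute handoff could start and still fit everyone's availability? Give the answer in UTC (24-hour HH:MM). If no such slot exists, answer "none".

Kira → UTC: 02:00–05:30, 10:15–11:15.
Jun → UTC: 02:00–03:00, 06:00–06:30, 07:15–07:45.
Hassan → UTC: 02:15–04:30, 07:00–07:45, 08:30–10:15.
Farrukh → UTC: 06:00–08:15, 08:30–16:00.
Mina → UTC: 01:30–01:45, 02:00–02:30, 03:00–04:00, 05:45–11:00.
Kira ∩ Jun: 02:00–03:00.
Kira ∩ Jun ∩ Hassan: 02:15–03:00.
Kira ∩ Jun ∩ Hassan ∩ Farrukh: (none).
Kira ∩ Jun ∩ Hassan ∩ Farrukh ∩ Mina: (none).
Windows ≥ 45 min: (none).

none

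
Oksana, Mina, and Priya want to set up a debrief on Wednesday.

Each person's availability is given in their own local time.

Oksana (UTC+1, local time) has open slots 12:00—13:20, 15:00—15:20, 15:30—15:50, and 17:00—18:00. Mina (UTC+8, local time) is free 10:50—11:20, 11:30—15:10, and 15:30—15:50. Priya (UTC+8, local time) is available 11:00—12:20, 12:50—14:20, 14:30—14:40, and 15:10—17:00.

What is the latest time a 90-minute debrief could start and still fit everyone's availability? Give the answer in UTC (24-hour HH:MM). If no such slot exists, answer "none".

Oksana → UTC: 11:00–12:20, 14:00–14:20, 14:30–14:50, 16:00–17:00.
Mina → UTC: 02:50–03:20, 03:30–07:10, 07:30–07:50.
Priya → UTC: 03:00–04:20, 04:50–06:20, 06:30–06:40, 07:10–09:00.
Oksana ∩ Mina: (none).
Oksana ∩ Mina ∩ Priya: (none).
Windows ≥ 90 min: (none).

none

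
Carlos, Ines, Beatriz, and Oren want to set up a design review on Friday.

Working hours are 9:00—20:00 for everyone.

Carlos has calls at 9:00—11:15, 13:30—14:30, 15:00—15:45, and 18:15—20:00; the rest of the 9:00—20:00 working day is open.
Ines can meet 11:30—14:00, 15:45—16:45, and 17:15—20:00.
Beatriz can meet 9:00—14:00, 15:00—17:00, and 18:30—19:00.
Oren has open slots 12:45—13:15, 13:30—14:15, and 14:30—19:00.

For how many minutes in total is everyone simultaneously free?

90 minutes

Carlos free within 09:00–20:00: 11:15–13:30, 14:30–15:00, 15:45–18:15.
Carlos ∩ Ines: 11:30–13:30, 15:45–16:45, 17:15–18:15.
Carlos ∩ Ines ∩ Beatriz: 11:30–13:30, 15:45–16:45.
Carlos ∩ Ines ∩ Beatriz ∩ Oren: 12:45–13:15, 15:45–16:45.
Total common minutes: 30 + 60 = 90.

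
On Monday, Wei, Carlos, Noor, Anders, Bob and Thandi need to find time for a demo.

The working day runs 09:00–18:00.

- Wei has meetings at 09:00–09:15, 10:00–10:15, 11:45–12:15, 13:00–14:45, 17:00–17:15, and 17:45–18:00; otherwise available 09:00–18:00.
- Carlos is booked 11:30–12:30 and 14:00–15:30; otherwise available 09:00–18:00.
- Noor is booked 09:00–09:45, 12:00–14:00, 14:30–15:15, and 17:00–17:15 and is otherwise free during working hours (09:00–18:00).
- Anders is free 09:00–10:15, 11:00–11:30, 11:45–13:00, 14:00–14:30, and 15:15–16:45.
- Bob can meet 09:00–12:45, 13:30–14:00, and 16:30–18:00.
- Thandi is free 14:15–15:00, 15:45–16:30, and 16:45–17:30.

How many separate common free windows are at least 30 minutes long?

Wei free within 09:00–18:00: 09:15–10:00, 10:15–11:45, 12:15–13:00, 14:45–17:00, 17:15–17:45.
Carlos free within 09:00–18:00: 09:00–11:30, 12:30–14:00, 15:30–18:00.
Noor free within 09:00–18:00: 09:45–12:00, 14:00–14:30, 15:15–17:00, 17:15–18:00.
Wei ∩ Carlos: 09:15–10:00, 10:15–11:30, 12:30–13:00, 15:30–17:00, 17:15–17:45.
Wei ∩ Carlos ∩ Noor: 09:45–10:00, 10:15–11:30, 15:30–17:00, 17:15–17:45.
Wei ∩ Carlos ∩ Noor ∩ Anders: 09:45–10:00, 11:00–11:30, 15:30–16:45.
Wei ∩ Carlos ∩ Noor ∩ Anders ∩ Bob: 09:45–10:00, 11:00–11:30, 16:30–16:45.
Wei ∩ Carlos ∩ Noor ∩ Anders ∩ Bob ∩ Thandi: (none).
Windows ≥ 30 min: (none).
That's 0 windows.

0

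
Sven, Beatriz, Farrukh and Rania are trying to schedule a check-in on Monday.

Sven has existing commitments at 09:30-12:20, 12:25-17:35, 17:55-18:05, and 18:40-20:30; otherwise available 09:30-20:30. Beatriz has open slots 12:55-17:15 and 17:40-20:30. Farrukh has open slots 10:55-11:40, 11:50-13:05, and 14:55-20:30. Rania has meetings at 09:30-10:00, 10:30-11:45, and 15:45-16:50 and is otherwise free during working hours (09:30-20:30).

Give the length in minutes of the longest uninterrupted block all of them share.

Sven free within 09:30–20:30: 12:20–12:25, 17:35–17:55, 18:05–18:40.
Rania free within 09:30–20:30: 10:00–10:30, 11:45–15:45, 16:50–20:30.
Sven ∩ Beatriz: 17:40–17:55, 18:05–18:40.
Sven ∩ Beatriz ∩ Farrukh: 17:40–17:55, 18:05–18:40.
Sven ∩ Beatriz ∩ Farrukh ∩ Rania: 17:40–17:55, 18:05–18:40.
Common window lengths: 15, 35 min; longest is 35.

35 minutes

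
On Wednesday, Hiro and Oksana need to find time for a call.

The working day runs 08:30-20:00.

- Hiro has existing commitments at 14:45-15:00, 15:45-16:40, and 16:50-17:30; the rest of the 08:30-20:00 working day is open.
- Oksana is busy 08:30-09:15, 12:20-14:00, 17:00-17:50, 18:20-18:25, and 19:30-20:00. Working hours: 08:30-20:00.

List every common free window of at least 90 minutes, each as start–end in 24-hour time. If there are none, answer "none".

Hiro free within 08:30–20:00: 08:30–14:45, 15:00–15:45, 16:40–16:50, 17:30–20:00.
Oksana free within 08:30–20:00: 09:15–12:20, 14:00–17:00, 17:50–18:20, 18:25–19:30.
Hiro ∩ Oksana: 09:15–12:20, 14:00–14:45, 15:00–15:45, 16:40–16:50, 17:50–18:20, 18:25–19:30.
Windows ≥ 90 min: 09:15–12:20.

09:15–12:20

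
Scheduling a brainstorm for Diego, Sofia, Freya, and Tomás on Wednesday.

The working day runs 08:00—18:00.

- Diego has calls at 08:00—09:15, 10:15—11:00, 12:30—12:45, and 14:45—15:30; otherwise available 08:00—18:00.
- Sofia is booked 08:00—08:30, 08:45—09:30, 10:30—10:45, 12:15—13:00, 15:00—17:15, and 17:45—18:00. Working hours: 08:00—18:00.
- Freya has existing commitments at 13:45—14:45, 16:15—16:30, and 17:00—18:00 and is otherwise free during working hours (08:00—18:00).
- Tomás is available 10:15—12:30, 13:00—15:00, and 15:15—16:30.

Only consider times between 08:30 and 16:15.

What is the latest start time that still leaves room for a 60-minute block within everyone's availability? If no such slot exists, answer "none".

11:15

Diego free within 08:00–18:00: 09:15–10:15, 11:00–12:30, 12:45–14:45, 15:30–18:00.
Sofia free within 08:00–18:00: 08:30–08:45, 09:30–10:30, 10:45–12:15, 13:00–15:00, 17:15–17:45.
Freya free within 08:00–18:00: 08:00–13:45, 14:45–16:15, 16:30–17:00.
Diego ∩ Sofia: 09:30–10:15, 11:00–12:15, 13:00–14:45, 17:15–17:45.
Diego ∩ Sofia ∩ Freya: 09:30–10:15, 11:00–12:15, 13:00–13:45.
Diego ∩ Sofia ∩ Freya ∩ Tomás: 11:00–12:15, 13:00–13:45.
Restricted to 08:30–16:15: 11:00–12:15, 13:00–13:45.
Windows ≥ 60 min: 11:00–12:15.
Latest start in the last window 11:00–12:15 is 12:15 − 60 min = 11:15.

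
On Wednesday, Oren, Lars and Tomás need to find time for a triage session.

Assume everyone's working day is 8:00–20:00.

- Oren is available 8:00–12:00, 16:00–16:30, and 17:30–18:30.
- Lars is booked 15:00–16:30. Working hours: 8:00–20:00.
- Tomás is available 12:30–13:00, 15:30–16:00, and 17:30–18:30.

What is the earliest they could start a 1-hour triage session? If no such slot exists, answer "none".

17:30

Lars free within 08:00–20:00: 08:00–15:00, 16:30–20:00.
Oren ∩ Lars: 08:00–12:00, 17:30–18:30.
Oren ∩ Lars ∩ Tomás: 17:30–18:30.
Windows ≥ 60 min: 17:30–18:30.
Earliest such window starts at 17:30.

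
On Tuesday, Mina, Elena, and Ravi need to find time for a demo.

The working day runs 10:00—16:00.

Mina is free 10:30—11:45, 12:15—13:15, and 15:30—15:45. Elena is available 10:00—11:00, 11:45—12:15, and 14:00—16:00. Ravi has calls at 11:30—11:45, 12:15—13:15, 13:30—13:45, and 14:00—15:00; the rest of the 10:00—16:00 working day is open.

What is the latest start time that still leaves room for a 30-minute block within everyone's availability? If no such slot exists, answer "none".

Ravi free within 10:00–16:00: 10:00–11:30, 11:45–12:15, 13:15–13:30, 13:45–14:00, 15:00–16:00.
Mina ∩ Elena: 10:30–11:00, 15:30–15:45.
Mina ∩ Elena ∩ Ravi: 10:30–11:00, 15:30–15:45.
Windows ≥ 30 min: 10:30–11:00.
Latest start in the last window 10:30–11:00 is 11:00 − 30 min = 10:30.

10:30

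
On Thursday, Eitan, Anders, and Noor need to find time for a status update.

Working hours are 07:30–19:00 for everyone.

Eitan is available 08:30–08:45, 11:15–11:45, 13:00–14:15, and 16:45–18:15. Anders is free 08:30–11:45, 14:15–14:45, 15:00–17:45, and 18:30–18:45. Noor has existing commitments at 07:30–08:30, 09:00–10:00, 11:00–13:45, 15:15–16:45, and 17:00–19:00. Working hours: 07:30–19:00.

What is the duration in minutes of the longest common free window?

15 minutes

Noor free within 07:30–19:00: 08:30–09:00, 10:00–11:00, 13:45–15:15, 16:45–17:00.
Eitan ∩ Anders: 08:30–08:45, 11:15–11:45, 16:45–17:45.
Eitan ∩ Anders ∩ Noor: 08:30–08:45, 16:45–17:00.
Common window lengths: 15, 15 min; longest is 15.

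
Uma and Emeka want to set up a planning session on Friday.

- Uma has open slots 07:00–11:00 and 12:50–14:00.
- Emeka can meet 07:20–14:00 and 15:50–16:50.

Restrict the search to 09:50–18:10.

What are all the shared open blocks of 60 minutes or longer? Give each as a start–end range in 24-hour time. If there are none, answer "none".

09:50–11:00, 12:50–14:00

Uma ∩ Emeka: 07:20–11:00, 12:50–14:00.
Restricted to 09:50–18:10: 09:50–11:00, 12:50–14:00.
Windows ≥ 60 min: 09:50–11:00, 12:50–14:00.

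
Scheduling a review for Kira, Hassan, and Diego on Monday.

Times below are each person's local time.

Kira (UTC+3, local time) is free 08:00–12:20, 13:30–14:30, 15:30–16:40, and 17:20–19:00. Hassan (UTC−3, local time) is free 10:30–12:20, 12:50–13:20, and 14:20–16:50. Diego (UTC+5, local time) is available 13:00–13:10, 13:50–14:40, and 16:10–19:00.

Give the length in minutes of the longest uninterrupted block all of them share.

10 minutes

Kira → UTC: 05:00–09:20, 10:30–11:30, 12:30–13:40, 14:20–16:00.
Hassan → UTC: 13:30–15:20, 15:50–16:20, 17:20–19:50.
Diego → UTC: 08:00–08:10, 08:50–09:40, 11:10–14:00.
Kira ∩ Hassan: 13:30–13:40, 14:20–15:20, 15:50–16:00.
Kira ∩ Hassan ∩ Diego: 13:30–13:40.
Single common window of 10 minutes.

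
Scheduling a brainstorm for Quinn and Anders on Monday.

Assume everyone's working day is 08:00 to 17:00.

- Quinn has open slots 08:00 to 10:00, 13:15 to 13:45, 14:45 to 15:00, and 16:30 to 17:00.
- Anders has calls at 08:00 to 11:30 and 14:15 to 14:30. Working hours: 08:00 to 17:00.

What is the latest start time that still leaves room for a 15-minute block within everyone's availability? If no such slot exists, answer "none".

Anders free within 08:00–17:00: 11:30–14:15, 14:30–17:00.
Quinn ∩ Anders: 13:15–13:45, 14:45–15:00, 16:30–17:00.
Windows ≥ 15 min: 13:15–13:45, 14:45–15:00, 16:30–17:00.
Latest start in the last window 16:30–17:00 is 17:00 − 15 min = 16:45.

16:45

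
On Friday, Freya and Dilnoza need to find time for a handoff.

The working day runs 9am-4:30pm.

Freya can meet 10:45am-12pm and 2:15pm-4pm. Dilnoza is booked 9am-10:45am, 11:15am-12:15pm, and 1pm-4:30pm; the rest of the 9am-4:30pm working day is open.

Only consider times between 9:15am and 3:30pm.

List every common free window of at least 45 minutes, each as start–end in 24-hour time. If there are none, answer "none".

Dilnoza free within 09:00–16:30: 10:45–11:15, 12:15–13:00.
Freya ∩ Dilnoza: 10:45–11:15.
Restricted to 09:15–15:30: 10:45–11:15.
Windows ≥ 45 min: (none).

none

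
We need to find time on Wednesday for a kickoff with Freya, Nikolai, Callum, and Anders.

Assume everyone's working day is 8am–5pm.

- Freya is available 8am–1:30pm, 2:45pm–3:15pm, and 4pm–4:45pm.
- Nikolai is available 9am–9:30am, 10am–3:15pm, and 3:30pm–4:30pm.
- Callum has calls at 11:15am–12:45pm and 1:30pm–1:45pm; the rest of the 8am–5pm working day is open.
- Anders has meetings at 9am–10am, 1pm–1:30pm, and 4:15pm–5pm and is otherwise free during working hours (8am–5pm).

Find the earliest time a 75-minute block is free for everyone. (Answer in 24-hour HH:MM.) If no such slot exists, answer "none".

10:00

Callum free within 08:00–17:00: 08:00–11:15, 12:45–13:30, 13:45–17:00.
Anders free within 08:00–17:00: 08:00–09:00, 10:00–13:00, 13:30–16:15.
Freya ∩ Nikolai: 09:00–09:30, 10:00–13:30, 14:45–15:15, 16:00–16:30.
Freya ∩ Nikolai ∩ Callum: 09:00–09:30, 10:00–11:15, 12:45–13:30, 14:45–15:15, 16:00–16:30.
Freya ∩ Nikolai ∩ Callum ∩ Anders: 10:00–11:15, 12:45–13:00, 14:45–15:15, 16:00–16:15.
Windows ≥ 75 min: 10:00–11:15.
Earliest such window starts at 10:00.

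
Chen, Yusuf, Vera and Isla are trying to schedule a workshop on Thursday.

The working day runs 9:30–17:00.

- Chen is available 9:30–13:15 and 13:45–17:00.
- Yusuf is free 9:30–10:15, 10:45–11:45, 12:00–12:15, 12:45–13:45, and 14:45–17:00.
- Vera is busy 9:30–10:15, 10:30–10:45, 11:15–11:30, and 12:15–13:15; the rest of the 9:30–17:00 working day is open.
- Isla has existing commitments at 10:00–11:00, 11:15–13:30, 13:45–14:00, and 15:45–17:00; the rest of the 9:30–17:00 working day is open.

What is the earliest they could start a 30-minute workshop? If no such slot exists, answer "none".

14:45

Vera free within 09:30–17:00: 10:15–10:30, 10:45–11:15, 11:30–12:15, 13:15–17:00.
Isla free within 09:30–17:00: 09:30–10:00, 11:00–11:15, 13:30–13:45, 14:00–15:45.
Chen ∩ Yusuf: 09:30–10:15, 10:45–11:45, 12:00–12:15, 12:45–13:15, 14:45–17:00.
Chen ∩ Yusuf ∩ Vera: 10:45–11:15, 11:30–11:45, 12:00–12:15, 14:45–17:00.
Chen ∩ Yusuf ∩ Vera ∩ Isla: 11:00–11:15, 14:45–15:45.
Windows ≥ 30 min: 14:45–15:45.
Earliest such window starts at 14:45.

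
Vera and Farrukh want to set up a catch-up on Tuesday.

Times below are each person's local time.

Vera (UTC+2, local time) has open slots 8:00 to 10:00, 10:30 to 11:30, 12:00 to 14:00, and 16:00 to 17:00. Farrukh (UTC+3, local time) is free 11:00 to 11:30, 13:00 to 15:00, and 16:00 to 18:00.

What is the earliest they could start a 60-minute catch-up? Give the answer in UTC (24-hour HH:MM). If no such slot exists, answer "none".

10:00

Vera → UTC: 06:00–08:00, 08:30–09:30, 10:00–12:00, 14:00–15:00.
Farrukh → UTC: 08:00–08:30, 10:00–12:00, 13:00–15:00.
Vera ∩ Farrukh: 10:00–12:00, 14:00–15:00.
Windows ≥ 60 min: 10:00–12:00, 14:00–15:00.
Earliest such window starts at 10:00.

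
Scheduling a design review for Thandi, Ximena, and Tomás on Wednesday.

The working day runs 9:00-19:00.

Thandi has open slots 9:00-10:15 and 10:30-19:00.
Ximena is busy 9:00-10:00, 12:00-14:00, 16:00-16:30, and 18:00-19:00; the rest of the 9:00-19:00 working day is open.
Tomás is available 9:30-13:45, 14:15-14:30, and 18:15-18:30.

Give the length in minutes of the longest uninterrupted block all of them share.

90 minutes

Ximena free within 09:00–19:00: 10:00–12:00, 14:00–16:00, 16:30–18:00.
Thandi ∩ Ximena: 10:00–10:15, 10:30–12:00, 14:00–16:00, 16:30–18:00.
Thandi ∩ Ximena ∩ Tomás: 10:00–10:15, 10:30–12:00, 14:15–14:30.
Common window lengths: 15, 90, 15 min; longest is 90.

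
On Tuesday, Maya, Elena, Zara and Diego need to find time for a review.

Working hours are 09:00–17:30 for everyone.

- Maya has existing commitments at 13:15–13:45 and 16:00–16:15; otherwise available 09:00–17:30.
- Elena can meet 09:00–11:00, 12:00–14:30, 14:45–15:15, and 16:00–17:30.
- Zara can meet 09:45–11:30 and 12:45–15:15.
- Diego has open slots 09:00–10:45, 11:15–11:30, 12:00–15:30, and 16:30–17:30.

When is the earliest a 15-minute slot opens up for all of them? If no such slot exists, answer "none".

09:45

Maya free within 09:00–17:30: 09:00–13:15, 13:45–16:00, 16:15–17:30.
Maya ∩ Elena: 09:00–11:00, 12:00–13:15, 13:45–14:30, 14:45–15:15, 16:15–17:30.
Maya ∩ Elena ∩ Zara: 09:45–11:00, 12:45–13:15, 13:45–14:30, 14:45–15:15.
Maya ∩ Elena ∩ Zara ∩ Diego: 09:45–10:45, 12:45–13:15, 13:45–14:30, 14:45–15:15.
Windows ≥ 15 min: 09:45–10:45, 12:45–13:15, 13:45–14:30, 14:45–15:15.
Earliest such window starts at 09:45.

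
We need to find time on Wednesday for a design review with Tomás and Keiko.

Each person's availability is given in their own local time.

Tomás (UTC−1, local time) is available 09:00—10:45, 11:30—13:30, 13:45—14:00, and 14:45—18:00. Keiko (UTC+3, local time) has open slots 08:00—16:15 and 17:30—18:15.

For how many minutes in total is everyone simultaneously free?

165 minutes

Tomás → UTC: 10:00–11:45, 12:30–14:30, 14:45–15:00, 15:45–19:00.
Keiko → UTC: 05:00–13:15, 14:30–15:15.
Tomás ∩ Keiko: 10:00–11:45, 12:30–13:15, 14:45–15:00.
Total common minutes: 105 + 45 + 15 = 165.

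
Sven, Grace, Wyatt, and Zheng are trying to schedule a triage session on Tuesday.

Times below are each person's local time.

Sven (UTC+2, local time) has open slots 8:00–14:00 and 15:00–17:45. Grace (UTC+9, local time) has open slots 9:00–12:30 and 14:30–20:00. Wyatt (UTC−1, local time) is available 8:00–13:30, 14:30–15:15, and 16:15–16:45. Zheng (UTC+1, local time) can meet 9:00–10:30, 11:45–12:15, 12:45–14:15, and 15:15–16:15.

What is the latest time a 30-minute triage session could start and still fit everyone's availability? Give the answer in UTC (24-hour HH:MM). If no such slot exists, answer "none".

Sven → UTC: 06:00–12:00, 13:00–15:45.
Grace → UTC: 00:00–03:30, 05:30–11:00.
Wyatt → UTC: 09:00–14:30, 15:30–16:15, 17:15–17:45.
Zheng → UTC: 08:00–09:30, 10:45–11:15, 11:45–13:15, 14:15–15:15.
Sven ∩ Grace: 06:00–11:00.
Sven ∩ Grace ∩ Wyatt: 09:00–11:00.
Sven ∩ Grace ∩ Wyatt ∩ Zheng: 09:00–09:30, 10:45–11:00.
Windows ≥ 30 min: 09:00–09:30.
Latest start in the last window 09:00–09:30 is 09:30 − 30 min = 09:00.

09:00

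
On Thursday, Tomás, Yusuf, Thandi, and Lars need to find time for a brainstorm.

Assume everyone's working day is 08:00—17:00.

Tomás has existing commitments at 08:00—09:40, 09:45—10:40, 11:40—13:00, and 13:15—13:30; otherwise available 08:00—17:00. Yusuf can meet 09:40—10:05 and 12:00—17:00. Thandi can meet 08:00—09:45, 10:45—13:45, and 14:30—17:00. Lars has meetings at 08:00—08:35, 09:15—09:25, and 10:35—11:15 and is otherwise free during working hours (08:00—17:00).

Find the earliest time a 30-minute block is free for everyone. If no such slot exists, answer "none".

14:30

Tomás free within 08:00–17:00: 09:40–09:45, 10:40–11:40, 13:00–13:15, 13:30–17:00.
Lars free within 08:00–17:00: 08:35–09:15, 09:25–10:35, 11:15–17:00.
Tomás ∩ Yusuf: 09:40–09:45, 13:00–13:15, 13:30–17:00.
Tomás ∩ Yusuf ∩ Thandi: 09:40–09:45, 13:00–13:15, 13:30–13:45, 14:30–17:00.
Tomás ∩ Yusuf ∩ Thandi ∩ Lars: 09:40–09:45, 13:00–13:15, 13:30–13:45, 14:30–17:00.
Windows ≥ 30 min: 14:30–17:00.
Earliest such window starts at 14:30.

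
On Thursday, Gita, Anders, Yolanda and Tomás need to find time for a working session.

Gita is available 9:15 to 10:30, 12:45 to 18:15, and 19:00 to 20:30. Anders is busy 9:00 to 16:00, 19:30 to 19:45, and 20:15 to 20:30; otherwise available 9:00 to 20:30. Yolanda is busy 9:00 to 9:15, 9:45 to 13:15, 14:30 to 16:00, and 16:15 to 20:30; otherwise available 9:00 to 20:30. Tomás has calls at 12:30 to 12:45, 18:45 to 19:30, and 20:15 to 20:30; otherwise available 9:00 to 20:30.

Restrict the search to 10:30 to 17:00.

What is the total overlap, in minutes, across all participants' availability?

15 minutes

Anders free within 09:00–20:30: 16:00–19:30, 19:45–20:15.
Yolanda free within 09:00–20:30: 09:15–09:45, 13:15–14:30, 16:00–16:15.
Tomás free within 09:00–20:30: 09:00–12:30, 12:45–18:45, 19:30–20:15.
Gita ∩ Anders: 16:00–18:15, 19:00–19:30, 19:45–20:15.
Gita ∩ Anders ∩ Yolanda: 16:00–16:15.
Gita ∩ Anders ∩ Yolanda ∩ Tomás: 16:00–16:15.
Restricted to 10:30–17:00: 16:00–16:15.
Total common minutes: 15.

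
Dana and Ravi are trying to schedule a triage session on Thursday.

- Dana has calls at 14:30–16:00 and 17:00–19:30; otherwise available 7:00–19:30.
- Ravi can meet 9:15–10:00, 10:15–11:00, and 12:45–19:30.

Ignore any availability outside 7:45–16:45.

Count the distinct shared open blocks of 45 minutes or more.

4

Dana free within 07:00–19:30: 07:00–14:30, 16:00–17:00.
Dana ∩ Ravi: 09:15–10:00, 10:15–11:00, 12:45–14:30, 16:00–17:00.
Restricted to 07:45–16:45: 09:15–10:00, 10:15–11:00, 12:45–14:30, 16:00–16:45.
Windows ≥ 45 min: 09:15–10:00, 10:15–11:00, 12:45–14:30, 16:00–16:45.
That's 4 windows.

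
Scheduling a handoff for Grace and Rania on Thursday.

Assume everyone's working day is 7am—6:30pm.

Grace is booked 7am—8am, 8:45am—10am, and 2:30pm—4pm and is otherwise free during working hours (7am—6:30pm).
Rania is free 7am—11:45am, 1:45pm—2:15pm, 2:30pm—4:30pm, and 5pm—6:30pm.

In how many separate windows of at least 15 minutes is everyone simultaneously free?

5

Grace free within 07:00–18:30: 08:00–08:45, 10:00–14:30, 16:00–18:30.
Grace ∩ Rania: 08:00–08:45, 10:00–11:45, 13:45–14:15, 16:00–16:30, 17:00–18:30.
Windows ≥ 15 min: 08:00–08:45, 10:00–11:45, 13:45–14:15, 16:00–16:30, 17:00–18:30.
That's 5 windows.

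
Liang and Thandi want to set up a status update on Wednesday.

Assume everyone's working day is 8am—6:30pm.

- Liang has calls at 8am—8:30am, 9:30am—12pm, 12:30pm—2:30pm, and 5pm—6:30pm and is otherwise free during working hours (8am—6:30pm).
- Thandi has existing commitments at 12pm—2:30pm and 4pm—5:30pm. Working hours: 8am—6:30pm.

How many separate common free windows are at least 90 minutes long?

1

Liang free within 08:00–18:30: 08:30–09:30, 12:00–12:30, 14:30–17:00.
Thandi free within 08:00–18:30: 08:00–12:00, 14:30–16:00, 17:30–18:30.
Liang ∩ Thandi: 08:30–09:30, 14:30–16:00.
Windows ≥ 90 min: 14:30–16:00.
That's 1 window.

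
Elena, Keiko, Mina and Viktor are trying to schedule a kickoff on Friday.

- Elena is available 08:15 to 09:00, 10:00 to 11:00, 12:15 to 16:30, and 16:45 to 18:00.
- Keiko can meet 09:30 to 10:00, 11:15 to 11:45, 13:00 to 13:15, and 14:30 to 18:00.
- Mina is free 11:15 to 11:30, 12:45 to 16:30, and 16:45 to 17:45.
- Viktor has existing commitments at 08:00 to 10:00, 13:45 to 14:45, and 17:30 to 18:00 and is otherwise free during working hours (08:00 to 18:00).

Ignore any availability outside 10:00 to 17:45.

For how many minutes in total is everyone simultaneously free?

165 minutes

Viktor free within 08:00–18:00: 10:00–13:45, 14:45–17:30.
Elena ∩ Keiko: 13:00–13:15, 14:30–16:30, 16:45–18:00.
Elena ∩ Keiko ∩ Mina: 13:00–13:15, 14:30–16:30, 16:45–17:45.
Elena ∩ Keiko ∩ Mina ∩ Viktor: 13:00–13:15, 14:45–16:30, 16:45–17:30.
Restricted to 10:00–17:45: 13:00–13:15, 14:45–16:30, 16:45–17:30.
Total common minutes: 15 + 105 + 45 = 165.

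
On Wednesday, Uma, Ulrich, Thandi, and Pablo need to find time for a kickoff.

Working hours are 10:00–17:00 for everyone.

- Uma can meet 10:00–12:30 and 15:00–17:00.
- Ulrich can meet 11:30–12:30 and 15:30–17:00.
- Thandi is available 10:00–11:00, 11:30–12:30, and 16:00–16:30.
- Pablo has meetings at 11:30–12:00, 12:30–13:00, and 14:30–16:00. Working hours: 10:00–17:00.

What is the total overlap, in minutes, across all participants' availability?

60 minutes

Pablo free within 10:00–17:00: 10:00–11:30, 12:00–12:30, 13:00–14:30, 16:00–17:00.
Uma ∩ Ulrich: 11:30–12:30, 15:30–17:00.
Uma ∩ Ulrich ∩ Thandi: 11:30–12:30, 16:00–16:30.
Uma ∩ Ulrich ∩ Thandi ∩ Pablo: 12:00–12:30, 16:00–16:30.
Total common minutes: 30 + 30 = 60.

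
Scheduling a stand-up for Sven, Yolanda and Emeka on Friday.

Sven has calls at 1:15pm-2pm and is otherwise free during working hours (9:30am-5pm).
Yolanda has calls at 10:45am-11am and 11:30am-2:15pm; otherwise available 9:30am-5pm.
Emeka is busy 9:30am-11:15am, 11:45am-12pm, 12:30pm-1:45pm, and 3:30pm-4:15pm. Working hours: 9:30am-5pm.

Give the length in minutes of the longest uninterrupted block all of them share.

75 minutes

Sven free within 09:30–17:00: 09:30–13:15, 14:00–17:00.
Yolanda free within 09:30–17:00: 09:30–10:45, 11:00–11:30, 14:15–17:00.
Emeka free within 09:30–17:00: 11:15–11:45, 12:00–12:30, 13:45–15:30, 16:15–17:00.
Sven ∩ Yolanda: 09:30–10:45, 11:00–11:30, 14:15–17:00.
Sven ∩ Yolanda ∩ Emeka: 11:15–11:30, 14:15–15:30, 16:15–17:00.
Common window lengths: 15, 75, 45 min; longest is 75.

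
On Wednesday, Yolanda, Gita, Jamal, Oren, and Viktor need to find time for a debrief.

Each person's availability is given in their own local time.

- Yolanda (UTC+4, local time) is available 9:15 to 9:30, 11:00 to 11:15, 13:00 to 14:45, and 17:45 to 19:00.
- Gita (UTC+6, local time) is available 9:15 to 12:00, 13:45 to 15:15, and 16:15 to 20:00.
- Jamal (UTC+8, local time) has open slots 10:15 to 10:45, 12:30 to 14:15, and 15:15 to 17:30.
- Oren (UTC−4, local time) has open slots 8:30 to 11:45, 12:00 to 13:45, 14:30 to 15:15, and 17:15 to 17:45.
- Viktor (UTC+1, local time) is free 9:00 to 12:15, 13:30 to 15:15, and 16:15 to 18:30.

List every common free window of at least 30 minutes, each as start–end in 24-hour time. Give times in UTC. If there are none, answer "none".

none

Yolanda → UTC: 05:15–05:30, 07:00–07:15, 09:00–10:45, 13:45–15:00.
Gita → UTC: 03:15–06:00, 07:45–09:15, 10:15–14:00.
Jamal → UTC: 02:15–02:45, 04:30–06:15, 07:15–09:30.
Oren → UTC: 12:30–15:45, 16:00–17:45, 18:30–19:15, 21:15–21:45.
Viktor → UTC: 08:00–11:15, 12:30–14:15, 15:15–17:30.
Yolanda ∩ Gita: 05:15–05:30, 09:00–09:15, 10:15–10:45, 13:45–14:00.
Yolanda ∩ Gita ∩ Jamal: 05:15–05:30, 09:00–09:15.
Yolanda ∩ Gita ∩ Jamal ∩ Oren: (none).
Yolanda ∩ Gita ∩ Jamal ∩ Oren ∩ Viktor: (none).
Windows ≥ 30 min: (none).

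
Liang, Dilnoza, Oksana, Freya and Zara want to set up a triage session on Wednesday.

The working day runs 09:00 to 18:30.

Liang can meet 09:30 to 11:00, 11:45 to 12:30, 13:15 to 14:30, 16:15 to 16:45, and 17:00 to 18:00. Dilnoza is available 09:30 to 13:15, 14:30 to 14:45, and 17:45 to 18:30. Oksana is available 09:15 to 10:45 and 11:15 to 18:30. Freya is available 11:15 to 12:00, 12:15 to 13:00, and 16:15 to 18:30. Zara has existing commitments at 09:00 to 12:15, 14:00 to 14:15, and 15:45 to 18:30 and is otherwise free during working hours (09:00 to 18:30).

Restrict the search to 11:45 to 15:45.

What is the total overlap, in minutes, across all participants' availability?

Zara free within 09:00–18:30: 12:15–14:00, 14:15–15:45.
Liang ∩ Dilnoza: 09:30–11:00, 11:45–12:30, 17:45–18:00.
Liang ∩ Dilnoza ∩ Oksana: 09:30–10:45, 11:45–12:30, 17:45–18:00.
Liang ∩ Dilnoza ∩ Oksana ∩ Freya: 11:45–12:00, 12:15–12:30, 17:45–18:00.
Liang ∩ Dilnoza ∩ Oksana ∩ Freya ∩ Zara: 12:15–12:30.
Restricted to 11:45–15:45: 12:15–12:30.
Total common minutes: 15.

15 minutes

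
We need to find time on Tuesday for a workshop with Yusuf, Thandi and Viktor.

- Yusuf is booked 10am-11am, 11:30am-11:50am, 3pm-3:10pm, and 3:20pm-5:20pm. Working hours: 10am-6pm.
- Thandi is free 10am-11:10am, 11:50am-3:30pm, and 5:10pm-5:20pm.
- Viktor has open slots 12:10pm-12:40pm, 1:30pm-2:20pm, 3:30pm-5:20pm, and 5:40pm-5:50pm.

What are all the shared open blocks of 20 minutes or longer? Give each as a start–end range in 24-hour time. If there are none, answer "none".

Yusuf free within 10:00–18:00: 11:00–11:30, 11:50–15:00, 15:10–15:20, 17:20–18:00.
Yusuf ∩ Thandi: 11:00–11:10, 11:50–15:00, 15:10–15:20.
Yusuf ∩ Thandi ∩ Viktor: 12:10–12:40, 13:30–14:20.
Windows ≥ 20 min: 12:10–12:40, 13:30–14:20.

12:10–12:40, 13:30–14:20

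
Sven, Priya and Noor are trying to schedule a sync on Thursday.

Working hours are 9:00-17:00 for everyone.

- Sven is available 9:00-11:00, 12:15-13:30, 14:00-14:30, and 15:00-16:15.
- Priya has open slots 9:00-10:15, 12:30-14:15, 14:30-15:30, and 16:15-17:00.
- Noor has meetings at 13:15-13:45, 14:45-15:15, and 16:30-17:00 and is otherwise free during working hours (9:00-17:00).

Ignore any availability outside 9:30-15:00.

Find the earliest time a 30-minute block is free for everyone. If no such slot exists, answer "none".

Noor free within 09:00–17:00: 09:00–13:15, 13:45–14:45, 15:15–16:30.
Sven ∩ Priya: 09:00–10:15, 12:30–13:30, 14:00–14:15, 15:00–15:30.
Sven ∩ Priya ∩ Noor: 09:00–10:15, 12:30–13:15, 14:00–14:15, 15:15–15:30.
Restricted to 09:30–15:00: 09:30–10:15, 12:30–13:15, 14:00–14:15.
Windows ≥ 30 min: 09:30–10:15, 12:30–13:15.
Earliest such window starts at 09:30.

09:30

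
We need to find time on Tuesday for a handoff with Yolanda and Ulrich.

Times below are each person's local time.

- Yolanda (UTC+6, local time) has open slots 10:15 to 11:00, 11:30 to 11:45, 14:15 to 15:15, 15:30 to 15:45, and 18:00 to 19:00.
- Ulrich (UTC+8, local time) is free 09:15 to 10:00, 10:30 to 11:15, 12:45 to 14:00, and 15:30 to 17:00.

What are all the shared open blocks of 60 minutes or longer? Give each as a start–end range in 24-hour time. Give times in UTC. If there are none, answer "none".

none

Yolanda → UTC: 04:15–05:00, 05:30–05:45, 08:15–09:15, 09:30–09:45, 12:00–13:00.
Ulrich → UTC: 01:15–02:00, 02:30–03:15, 04:45–06:00, 07:30–09:00.
Yolanda ∩ Ulrich: 04:45–05:00, 05:30–05:45, 08:15–09:00.
Windows ≥ 60 min: (none).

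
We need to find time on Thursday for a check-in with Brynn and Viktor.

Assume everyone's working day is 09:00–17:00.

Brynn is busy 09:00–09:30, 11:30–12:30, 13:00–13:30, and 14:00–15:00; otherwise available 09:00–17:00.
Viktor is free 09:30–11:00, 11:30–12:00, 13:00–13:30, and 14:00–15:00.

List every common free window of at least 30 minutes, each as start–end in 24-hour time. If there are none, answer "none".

Brynn free within 09:00–17:00: 09:30–11:30, 12:30–13:00, 13:30–14:00, 15:00–17:00.
Brynn ∩ Viktor: 09:30–11:00.
Windows ≥ 30 min: 09:30–11:00.

09:30–11:00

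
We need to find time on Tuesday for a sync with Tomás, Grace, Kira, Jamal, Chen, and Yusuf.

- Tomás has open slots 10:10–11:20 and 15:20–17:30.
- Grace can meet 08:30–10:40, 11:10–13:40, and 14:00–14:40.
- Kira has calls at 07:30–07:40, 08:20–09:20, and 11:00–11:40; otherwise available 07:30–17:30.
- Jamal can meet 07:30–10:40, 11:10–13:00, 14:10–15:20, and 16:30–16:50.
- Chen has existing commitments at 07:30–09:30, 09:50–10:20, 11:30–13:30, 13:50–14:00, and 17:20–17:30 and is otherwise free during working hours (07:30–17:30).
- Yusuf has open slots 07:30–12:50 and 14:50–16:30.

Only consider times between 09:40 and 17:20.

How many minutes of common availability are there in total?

20 minutes

Kira free within 07:30–17:30: 07:40–08:20, 09:20–11:00, 11:40–17:30.
Chen free within 07:30–17:30: 09:30–09:50, 10:20–11:30, 13:30–13:50, 14:00–17:20.
Tomás ∩ Grace: 10:10–10:40, 11:10–11:20.
Tomás ∩ Grace ∩ Kira: 10:10–10:40.
Tomás ∩ Grace ∩ Kira ∩ Jamal: 10:10–10:40.
Tomás ∩ Grace ∩ Kira ∩ Jamal ∩ Chen: 10:20–10:40.
Tomás ∩ Grace ∩ Kira ∩ Jamal ∩ Chen ∩ Yusuf: 10:20–10:40.
Restricted to 09:40–17:20: 10:20–10:40.
Total common minutes: 20.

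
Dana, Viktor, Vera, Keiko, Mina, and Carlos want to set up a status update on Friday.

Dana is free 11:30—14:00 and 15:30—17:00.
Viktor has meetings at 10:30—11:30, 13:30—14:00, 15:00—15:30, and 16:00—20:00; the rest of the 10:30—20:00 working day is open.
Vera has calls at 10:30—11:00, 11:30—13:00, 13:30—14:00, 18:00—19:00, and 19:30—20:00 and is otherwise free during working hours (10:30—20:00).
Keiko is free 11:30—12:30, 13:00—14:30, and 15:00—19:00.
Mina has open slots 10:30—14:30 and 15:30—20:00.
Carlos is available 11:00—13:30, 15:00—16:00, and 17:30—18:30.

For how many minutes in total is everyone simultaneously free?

60 minutes

Viktor free within 10:30–20:00: 11:30–13:30, 14:00–15:00, 15:30–16:00.
Vera free within 10:30–20:00: 11:00–11:30, 13:00–13:30, 14:00–18:00, 19:00–19:30.
Dana ∩ Viktor: 11:30–13:30, 15:30–16:00.
Dana ∩ Viktor ∩ Vera: 13:00–13:30, 15:30–16:00.
Dana ∩ Viktor ∩ Vera ∩ Keiko: 13:00–13:30, 15:30–16:00.
Dana ∩ Viktor ∩ Vera ∩ Keiko ∩ Mina: 13:00–13:30, 15:30–16:00.
Dana ∩ Viktor ∩ Vera ∩ Keiko ∩ Mina ∩ Carlos: 13:00–13:30, 15:30–16:00.
Total common minutes: 30 + 30 = 60.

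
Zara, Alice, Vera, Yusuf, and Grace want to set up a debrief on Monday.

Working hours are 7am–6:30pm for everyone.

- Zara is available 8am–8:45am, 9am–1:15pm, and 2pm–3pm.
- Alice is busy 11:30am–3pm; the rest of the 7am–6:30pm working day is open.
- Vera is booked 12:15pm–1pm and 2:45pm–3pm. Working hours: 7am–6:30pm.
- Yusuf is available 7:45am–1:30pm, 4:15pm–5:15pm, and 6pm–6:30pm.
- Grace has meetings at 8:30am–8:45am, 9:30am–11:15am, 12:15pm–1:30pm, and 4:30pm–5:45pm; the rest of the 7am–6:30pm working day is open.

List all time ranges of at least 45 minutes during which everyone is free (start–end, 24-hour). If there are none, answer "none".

Alice free within 07:00–18:30: 07:00–11:30, 15:00–18:30.
Vera free within 07:00–18:30: 07:00–12:15, 13:00–14:45, 15:00–18:30.
Grace free within 07:00–18:30: 07:00–08:30, 08:45–09:30, 11:15–12:15, 13:30–16:30, 17:45–18:30.
Zara ∩ Alice: 08:00–08:45, 09:00–11:30.
Zara ∩ Alice ∩ Vera: 08:00–08:45, 09:00–11:30.
Zara ∩ Alice ∩ Vera ∩ Yusuf: 08:00–08:45, 09:00–11:30.
Zara ∩ Alice ∩ Vera ∩ Yusuf ∩ Grace: 08:00–08:30, 09:00–09:30, 11:15–11:30.
Windows ≥ 45 min: (none).

none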